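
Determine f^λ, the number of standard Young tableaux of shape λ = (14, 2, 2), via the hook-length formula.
# SYT of shape (14, 2, 2) = 4641

Hook-length formula: f^λ = n! / Π hook(c), product over all cells c of the Young diagram. For λ = (14, 2, 2), n = 18 boxes. Hook lengths by row (left-to-right, top-to-bottom): [16, 15, 12, 11, 10, 9, 8, 7, 6, 5, 4, 3, 2, 1]; [3, 2]; [2, 1]. Product of hooks = 1379524608000. So f^λ = 18! / 1379524608000 = 6402373705728000 / 1379524608000 = 4641.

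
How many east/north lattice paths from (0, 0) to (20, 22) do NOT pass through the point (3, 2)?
Number of paths = 354737920320

Total paths from (0, 0) to (20, 22): C(42, 20) = 513791607420. Paths through (3, 2): (paths (0, 0) → (3, 2)) × (paths (3, 2) → (20, 22)) = C(5, 3) · C(37, 17) = 10 · 15905368710 = 159053687100. Avoidance count = 513791607420 − 159053687100 = 354737920320.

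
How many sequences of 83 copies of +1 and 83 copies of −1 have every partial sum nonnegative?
C_83 = 68854441132780194707888052034668647142985206100

These ballot sequences are counted by the Catalan number C_n = (1/(n + 1)) · C(2n, n). For n = 83: C_83 = (1/84) · C(166, 83) = 5783773055153536355462596370912166360010757312400/84 = 68854441132780194707888052034668647142985206100.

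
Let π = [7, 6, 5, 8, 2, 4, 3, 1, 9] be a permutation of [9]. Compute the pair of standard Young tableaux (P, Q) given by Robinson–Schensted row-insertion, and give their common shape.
P = [1, 3, 9] / [2, 8] / [4] / [5] / [6] / [7];  Q = [1, 4, 9] / [2, 6] / [3] / [5] / [7] / [8];  common shape = (3, 2, 1, 1, 1, 1)

Row-insert the values π_1, π_2, … into P one at a time, bumping the leftmost entry strictly greater than the inserted value down to the next row. The recording tableau Q records, in position (i, j), the step at which that cell was added to P.
  Insert 7 (step 1): P = [7];  Q = [1]
  Insert 6 (step 2): P = [6] / [7];  Q = [1] / [2]
  Insert 5 (step 3): P = [5] / [6] / [7];  Q = [1] / [2] / [3]
  Insert 8 (step 4): P = [5, 8] / [6] / [7];  Q = [1, 4] / [2] / [3]
  Insert 2 (step 5): P = [2, 8] / [5] / [6] / [7];  Q = [1, 4] / [2] / [3] / [5]
  Insert 4 (step 6): P = [2, 4] / [5, 8] / [6] / [7];  Q = [1, 4] / [2, 6] / [3] / [5]
  Insert 3 (step 7): P = [2, 3] / [4, 8] / [5] / [6] / [7];  Q = [1, 4] / [2, 6] / [3] / [5] / [7]
  Insert 1 (step 8): P = [1, 3] / [2, 8] / [4] / [5] / [6] / [7];  Q = [1, 4] / [2, 6] / [3] / [5] / [7] / [8]
  Insert 9 (step 9): P = [1, 3, 9] / [2, 8] / [4] / [5] / [6] / [7];  Q = [1, 4, 9] / [2, 6] / [3] / [5] / [7] / [8]
Final shape: (3, 2, 1, 1, 1, 1).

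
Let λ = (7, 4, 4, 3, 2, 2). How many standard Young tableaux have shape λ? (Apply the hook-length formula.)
# SYT of shape (7, 4, 4, 3, 2, 2) = 2182430250

Hook-length formula: f^λ = n! / Π hook(c), product over all cells c of the Young diagram. For λ = (7, 4, 4, 3, 2, 2), n = 22 boxes. Hook lengths by row (left-to-right, top-to-bottom): [12, 11, 8, 6, 3, 2, 1]; [8, 7, 4, 2]; [7, 6, 3, 1]; [5, 4, 1]; [3, 2]; [2, 1]. Product of hooks = 515022520320. So f^λ = 22! / 515022520320 = 1124000727777607680000 / 515022520320 = 2182430250.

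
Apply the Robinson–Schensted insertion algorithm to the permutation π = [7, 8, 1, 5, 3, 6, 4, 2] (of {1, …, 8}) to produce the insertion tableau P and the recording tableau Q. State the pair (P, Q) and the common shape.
P = [1, 2, 4] / [3, 6] / [5, 8] / [7];  Q = [1, 2, 6] / [3, 4] / [5, 7] / [8];  common shape = (3, 2, 2, 1)

Row-insert the values π_1, π_2, … into P one at a time, bumping the leftmost entry strictly greater than the inserted value down to the next row. The recording tableau Q records, in position (i, j), the step at which that cell was added to P.
  Insert 7 (step 1): P = [7];  Q = [1]
  Insert 8 (step 2): P = [7, 8];  Q = [1, 2]
  Insert 1 (step 3): P = [1, 8] / [7];  Q = [1, 2] / [3]
  Insert 5 (step 4): P = [1, 5] / [7, 8];  Q = [1, 2] / [3, 4]
  Insert 3 (step 5): P = [1, 3] / [5, 8] / [7];  Q = [1, 2] / [3, 4] / [5]
  Insert 6 (step 6): P = [1, 3, 6] / [5, 8] / [7];  Q = [1, 2, 6] / [3, 4] / [5]
  Insert 4 (step 7): P = [1, 3, 4] / [5, 6] / [7, 8];  Q = [1, 2, 6] / [3, 4] / [5, 7]
  Insert 2 (step 8): P = [1, 2, 4] / [3, 6] / [5, 8] / [7];  Q = [1, 2, 6] / [3, 4] / [5, 7] / [8]
Final shape: (3, 2, 2, 1).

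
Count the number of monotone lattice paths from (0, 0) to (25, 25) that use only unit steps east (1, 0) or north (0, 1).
Number of paths = 126410606437752

A monotone lattice path from (0, 0) to (25, 25) consists of 25 east steps and 25 north steps in some order, so it is determined by which 25 of the 50 steps are east. The count is C(50, 25) = 126410606437752.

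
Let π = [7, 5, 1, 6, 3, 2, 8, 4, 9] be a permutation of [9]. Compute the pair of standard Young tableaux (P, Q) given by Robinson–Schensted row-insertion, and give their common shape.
P = [1, 2, 4, 9] / [3, 6, 8] / [5] / [7];  Q = [1, 4, 7, 9] / [2, 5, 8] / [3] / [6];  common shape = (4, 3, 1, 1)

Row-insert the values π_1, π_2, … into P one at a time, bumping the leftmost entry strictly greater than the inserted value down to the next row. The recording tableau Q records, in position (i, j), the step at which that cell was added to P.
  Insert 7 (step 1): P = [7];  Q = [1]
  Insert 5 (step 2): P = [5] / [7];  Q = [1] / [2]
  Insert 1 (step 3): P = [1] / [5] / [7];  Q = [1] / [2] / [3]
  Insert 6 (step 4): P = [1, 6] / [5] / [7];  Q = [1, 4] / [2] / [3]
  Insert 3 (step 5): P = [1, 3] / [5, 6] / [7];  Q = [1, 4] / [2, 5] / [3]
  Insert 2 (step 6): P = [1, 2] / [3, 6] / [5] / [7];  Q = [1, 4] / [2, 5] / [3] / [6]
  Insert 8 (step 7): P = [1, 2, 8] / [3, 6] / [5] / [7];  Q = [1, 4, 7] / [2, 5] / [3] / [6]
  Insert 4 (step 8): P = [1, 2, 4] / [3, 6, 8] / [5] / [7];  Q = [1, 4, 7] / [2, 5, 8] / [3] / [6]
  Insert 9 (step 9): P = [1, 2, 4, 9] / [3, 6, 8] / [5] / [7];  Q = [1, 4, 7, 9] / [2, 5, 8] / [3] / [6]
Final shape: (4, 3, 1, 1).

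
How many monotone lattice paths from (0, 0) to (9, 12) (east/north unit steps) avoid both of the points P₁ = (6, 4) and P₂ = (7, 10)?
Number of paths = 151412

Inclusion–exclusion. Total paths: C(21, 9) = 293930. Through P₁: C(10, 6)·C(11, 3) = 34650. Through P₂: C(17, 7)·C(4, 2) = 116688. Since P₁ is strictly southwest of P₂, a monotone path through both must visit P₁ then P₂; paths through both = C(10, 6)·C(7, 1)·C(4, 2) = 8820. Avoid both = 293930 − 34650 − 116688 + 8820 = 151412.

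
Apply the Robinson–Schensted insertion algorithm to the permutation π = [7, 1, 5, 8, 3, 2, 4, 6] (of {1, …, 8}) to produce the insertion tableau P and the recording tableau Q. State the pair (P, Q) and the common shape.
P = [1, 2, 4, 6] / [3, 8] / [5] / [7];  Q = [1, 3, 4, 8] / [2, 7] / [5] / [6];  common shape = (4, 2, 1, 1)

Row-insert the values π_1, π_2, … into P one at a time, bumping the leftmost entry strictly greater than the inserted value down to the next row. The recording tableau Q records, in position (i, j), the step at which that cell was added to P.
  Insert 7 (step 1): P = [7];  Q = [1]
  Insert 1 (step 2): P = [1] / [7];  Q = [1] / [2]
  Insert 5 (step 3): P = [1, 5] / [7];  Q = [1, 3] / [2]
  Insert 8 (step 4): P = [1, 5, 8] / [7];  Q = [1, 3, 4] / [2]
  Insert 3 (step 5): P = [1, 3, 8] / [5] / [7];  Q = [1, 3, 4] / [2] / [5]
  Insert 2 (step 6): P = [1, 2, 8] / [3] / [5] / [7];  Q = [1, 3, 4] / [2] / [5] / [6]
  Insert 4 (step 7): P = [1, 2, 4] / [3, 8] / [5] / [7];  Q = [1, 3, 4] / [2, 7] / [5] / [6]
  Insert 6 (step 8): P = [1, 2, 4, 6] / [3, 8] / [5] / [7];  Q = [1, 3, 4, 8] / [2, 7] / [5] / [6]
Final shape: (4, 2, 1, 1).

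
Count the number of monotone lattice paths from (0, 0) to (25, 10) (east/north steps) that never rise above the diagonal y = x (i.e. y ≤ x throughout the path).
Number of paths = 112971936

By the reflection principle (André's argument), the number of monotone paths to (25, 10) with n ≤ m that never go above y = x is C(35, 25) − C(35, 26) = 183579396 − 70607460 = 112971936.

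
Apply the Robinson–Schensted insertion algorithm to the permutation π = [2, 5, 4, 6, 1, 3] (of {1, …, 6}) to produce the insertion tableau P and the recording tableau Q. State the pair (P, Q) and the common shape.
P = [1, 3, 6] / [2, 4] / [5];  Q = [1, 2, 4] / [3, 6] / [5];  common shape = (3, 2, 1)

Row-insert the values π_1, π_2, … into P one at a time, bumping the leftmost entry strictly greater than the inserted value down to the next row. The recording tableau Q records, in position (i, j), the step at which that cell was added to P.
  Insert 2 (step 1): P = [2];  Q = [1]
  Insert 5 (step 2): P = [2, 5];  Q = [1, 2]
  Insert 4 (step 3): P = [2, 4] / [5];  Q = [1, 2] / [3]
  Insert 6 (step 4): P = [2, 4, 6] / [5];  Q = [1, 2, 4] / [3]
  Insert 1 (step 5): P = [1, 4, 6] / [2] / [5];  Q = [1, 2, 4] / [3] / [5]
  Insert 3 (step 6): P = [1, 3, 6] / [2, 4] / [5];  Q = [1, 2, 4] / [3, 6] / [5]
Final shape: (3, 2, 1).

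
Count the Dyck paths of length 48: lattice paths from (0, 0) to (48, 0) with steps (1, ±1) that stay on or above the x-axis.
C_24 = 1289904147324

These Dyck paths are counted by the Catalan number C_n = (1/(n + 1)) · C(2n, n). For n = 24: C_24 = (1/25) · C(48, 24) = 32247603683100/25 = 1289904147324.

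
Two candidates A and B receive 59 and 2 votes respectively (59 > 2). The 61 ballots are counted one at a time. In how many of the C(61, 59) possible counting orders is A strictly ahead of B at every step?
Strict-lead orderings = 1710

Total orderings of the 61 votes with 59 for A: C(61, 59) = 1830. By the Bertrand ballot formula (Cycle Lemma / reflection principle), the number of orderings in which A is strictly ahead of B throughout is (p − q)/(p + q) · C(p + q, p) = (59 − 2)/(59 + 2) · 1830 = 1710.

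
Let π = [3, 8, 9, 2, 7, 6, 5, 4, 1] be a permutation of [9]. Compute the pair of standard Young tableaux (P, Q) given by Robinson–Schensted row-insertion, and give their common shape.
P = [1, 4, 9] / [2, 5] / [3] / [6] / [7] / [8];  Q = [1, 2, 3] / [4, 5] / [6] / [7] / [8] / [9];  common shape = (3, 2, 1, 1, 1, 1)

Row-insert the values π_1, π_2, … into P one at a time, bumping the leftmost entry strictly greater than the inserted value down to the next row. The recording tableau Q records, in position (i, j), the step at which that cell was added to P.
  Insert 3 (step 1): P = [3];  Q = [1]
  Insert 8 (step 2): P = [3, 8];  Q = [1, 2]
  Insert 9 (step 3): P = [3, 8, 9];  Q = [1, 2, 3]
  Insert 2 (step 4): P = [2, 8, 9] / [3];  Q = [1, 2, 3] / [4]
  Insert 7 (step 5): P = [2, 7, 9] / [3, 8];  Q = [1, 2, 3] / [4, 5]
  Insert 6 (step 6): P = [2, 6, 9] / [3, 7] / [8];  Q = [1, 2, 3] / [4, 5] / [6]
  Insert 5 (step 7): P = [2, 5, 9] / [3, 6] / [7] / [8];  Q = [1, 2, 3] / [4, 5] / [6] / [7]
  Insert 4 (step 8): P = [2, 4, 9] / [3, 5] / [6] / [7] / [8];  Q = [1, 2, 3] / [4, 5] / [6] / [7] / [8]
  Insert 1 (step 9): P = [1, 4, 9] / [2, 5] / [3] / [6] / [7] / [8];  Q = [1, 2, 3] / [4, 5] / [6] / [7] / [8] / [9]
Final shape: (3, 2, 1, 1, 1, 1).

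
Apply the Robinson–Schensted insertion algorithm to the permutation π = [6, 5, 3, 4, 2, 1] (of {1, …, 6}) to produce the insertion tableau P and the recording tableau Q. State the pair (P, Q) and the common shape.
P = [1, 4] / [2] / [3] / [5] / [6];  Q = [1, 4] / [2] / [3] / [5] / [6];  common shape = (2, 1, 1, 1, 1)

Row-insert the values π_1, π_2, … into P one at a time, bumping the leftmost entry strictly greater than the inserted value down to the next row. The recording tableau Q records, in position (i, j), the step at which that cell was added to P.
  Insert 6 (step 1): P = [6];  Q = [1]
  Insert 5 (step 2): P = [5] / [6];  Q = [1] / [2]
  Insert 3 (step 3): P = [3] / [5] / [6];  Q = [1] / [2] / [3]
  Insert 4 (step 4): P = [3, 4] / [5] / [6];  Q = [1, 4] / [2] / [3]
  Insert 2 (step 5): P = [2, 4] / [3] / [5] / [6];  Q = [1, 4] / [2] / [3] / [5]
  Insert 1 (step 6): P = [1, 4] / [2] / [3] / [5] / [6];  Q = [1, 4] / [2] / [3] / [5] / [6]
Final shape: (2, 1, 1, 1, 1).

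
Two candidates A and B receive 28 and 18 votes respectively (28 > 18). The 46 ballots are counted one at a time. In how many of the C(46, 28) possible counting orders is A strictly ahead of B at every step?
Strict-lead orderings = 612815891050

Total orderings of the 46 votes with 28 for A: C(46, 28) = 2818953098830. By the Bertrand ballot formula (Cycle Lemma / reflection principle), the number of orderings in which A is strictly ahead of B throughout is (p − q)/(p + q) · C(p + q, p) = (28 − 18)/(28 + 18) · 2818953098830 = 612815891050.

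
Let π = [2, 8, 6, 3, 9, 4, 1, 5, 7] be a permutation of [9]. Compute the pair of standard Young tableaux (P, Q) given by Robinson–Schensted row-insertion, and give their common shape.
P = [1, 3, 4, 5, 7] / [2, 9] / [6] / [8];  Q = [1, 2, 5, 8, 9] / [3, 6] / [4] / [7];  common shape = (5, 2, 1, 1)

Row-insert the values π_1, π_2, … into P one at a time, bumping the leftmost entry strictly greater than the inserted value down to the next row. The recording tableau Q records, in position (i, j), the step at which that cell was added to P.
  Insert 2 (step 1): P = [2];  Q = [1]
  Insert 8 (step 2): P = [2, 8];  Q = [1, 2]
  Insert 6 (step 3): P = [2, 6] / [8];  Q = [1, 2] / [3]
  Insert 3 (step 4): P = [2, 3] / [6] / [8];  Q = [1, 2] / [3] / [4]
  Insert 9 (step 5): P = [2, 3, 9] / [6] / [8];  Q = [1, 2, 5] / [3] / [4]
  Insert 4 (step 6): P = [2, 3, 4] / [6, 9] / [8];  Q = [1, 2, 5] / [3, 6] / [4]
  Insert 1 (step 7): P = [1, 3, 4] / [2, 9] / [6] / [8];  Q = [1, 2, 5] / [3, 6] / [4] / [7]
  Insert 5 (step 8): P = [1, 3, 4, 5] / [2, 9] / [6] / [8];  Q = [1, 2, 5, 8] / [3, 6] / [4] / [7]
  Insert 7 (step 9): P = [1, 3, 4, 5, 7] / [2, 9] / [6] / [8];  Q = [1, 2, 5, 8, 9] / [3, 6] / [4] / [7]
Final shape: (5, 2, 1, 1).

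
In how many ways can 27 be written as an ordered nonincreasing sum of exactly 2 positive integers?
p(27, 2 parts) = 13

Partitions of n into exactly k parts are in bijection with partitions of n − k into at most k parts (subtract 1 from each part). So p(27, exactly 2) = p(25, parts ≤ 2). Computing via the recurrence p(m, j) = p(m, j−1) + p(m−j, j) gives 13.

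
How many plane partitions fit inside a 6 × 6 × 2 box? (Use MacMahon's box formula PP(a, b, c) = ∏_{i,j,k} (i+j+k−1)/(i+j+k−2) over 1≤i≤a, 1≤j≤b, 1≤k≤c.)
PP(6, 6, 2) = 226512

Evaluate the triple product over i = 1..6, j = 1..6, k = 1..2. The factors are (2/1) · (3/2) · (3/2) · (4/3) · (4/3) · (5/4) · (5/4) · (6/5) · … (72 factors total). The numerators and denominators telescope so the product is an integer; carrying out the multiplication exactly gives PP(6, 6, 2) = 226512.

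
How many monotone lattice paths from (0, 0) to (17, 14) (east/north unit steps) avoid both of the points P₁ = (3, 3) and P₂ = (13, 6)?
Number of paths = 165435585

Inclusion–exclusion. Total paths: C(31, 17) = 265182525. Through P₁: C(6, 3)·C(25, 14) = 89148000. Through P₂: C(19, 13)·C(12, 4) = 13430340. Since P₁ is strictly southwest of P₂, a monotone path through both must visit P₁ then P₂; paths through both = C(6, 3)·C(13, 10)·C(12, 4) = 2831400. Avoid both = 265182525 − 89148000 − 13430340 + 2831400 = 165435585.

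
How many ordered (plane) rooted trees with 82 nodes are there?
C_81 = 4462290049988320482463241297506133183499654740

These ordered rooted trees are counted by the Catalan number C_n = (1/(n + 1)) · C(2n, n). For n = 81: C_81 = (1/82) · C(162, 81) = 365907784099042279561985786395502921046971688680/82 = 4462290049988320482463241297506133183499654740.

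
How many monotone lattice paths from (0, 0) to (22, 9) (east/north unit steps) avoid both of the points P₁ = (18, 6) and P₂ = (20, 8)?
Number of paths = 8547628

Inclusion–exclusion. Total paths: C(31, 22) = 20160075. Through P₁: C(24, 18)·C(7, 4) = 4710860. Through P₂: C(28, 20)·C(3, 2) = 9324315. Since P₁ is strictly southwest of P₂, a monotone path through both must visit P₁ then P₂; paths through both = C(24, 18)·C(4, 2)·C(3, 2) = 2422728. Avoid both = 20160075 − 4710860 − 9324315 + 2422728 = 8547628.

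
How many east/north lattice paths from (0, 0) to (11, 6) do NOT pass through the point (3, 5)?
Number of paths = 11872

Total paths from (0, 0) to (11, 6): C(17, 11) = 12376. Paths through (3, 5): (paths (0, 0) → (3, 5)) × (paths (3, 5) → (11, 6)) = C(8, 3) · C(9, 8) = 56 · 9 = 504. Avoidance count = 12376 − 504 = 11872.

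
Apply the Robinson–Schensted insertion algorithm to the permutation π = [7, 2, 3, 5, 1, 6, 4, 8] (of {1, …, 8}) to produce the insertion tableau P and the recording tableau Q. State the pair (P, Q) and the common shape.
P = [1, 3, 4, 6, 8] / [2, 5] / [7];  Q = [1, 3, 4, 6, 8] / [2, 7] / [5];  common shape = (5, 2, 1)

Row-insert the values π_1, π_2, … into P one at a time, bumping the leftmost entry strictly greater than the inserted value down to the next row. The recording tableau Q records, in position (i, j), the step at which that cell was added to P.
  Insert 7 (step 1): P = [7];  Q = [1]
  Insert 2 (step 2): P = [2] / [7];  Q = [1] / [2]
  Insert 3 (step 3): P = [2, 3] / [7];  Q = [1, 3] / [2]
  Insert 5 (step 4): P = [2, 3, 5] / [7];  Q = [1, 3, 4] / [2]
  Insert 1 (step 5): P = [1, 3, 5] / [2] / [7];  Q = [1, 3, 4] / [2] / [5]
  Insert 6 (step 6): P = [1, 3, 5, 6] / [2] / [7];  Q = [1, 3, 4, 6] / [2] / [5]
  Insert 4 (step 7): P = [1, 3, 4, 6] / [2, 5] / [7];  Q = [1, 3, 4, 6] / [2, 7] / [5]
  Insert 8 (step 8): P = [1, 3, 4, 6, 8] / [2, 5] / [7];  Q = [1, 3, 4, 6, 8] / [2, 7] / [5]
Final shape: (5, 2, 1).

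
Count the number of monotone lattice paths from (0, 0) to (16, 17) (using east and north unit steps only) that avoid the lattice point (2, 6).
Number of paths = 1041995910

Total paths from (0, 0) to (16, 17): C(33, 16) = 1166803110. Paths through (2, 6): (paths (0, 0) → (2, 6)) × (paths (2, 6) → (16, 17)) = C(8, 2) · C(25, 14) = 28 · 4457400 = 124807200. Avoidance count = 1166803110 − 124807200 = 1041995910.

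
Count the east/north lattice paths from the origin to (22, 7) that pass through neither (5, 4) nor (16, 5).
Number of paths = 889704

Inclusion–exclusion. Total paths: C(29, 22) = 1560780. Through P₁: C(9, 5)·C(20, 17) = 143640. Through P₂: C(21, 16)·C(8, 6) = 569772. Since P₁ is strictly southwest of P₂, a monotone path through both must visit P₁ then P₂; paths through both = C(9, 5)·C(12, 11)·C(8, 6) = 42336. Avoid both = 1560780 − 143640 − 569772 + 42336 = 889704.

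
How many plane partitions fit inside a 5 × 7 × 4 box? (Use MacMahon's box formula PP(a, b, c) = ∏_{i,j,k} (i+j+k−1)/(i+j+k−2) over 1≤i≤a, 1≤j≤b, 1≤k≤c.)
PP(5, 7, 4) = 868489479

Evaluate the triple product over i = 1..5, j = 1..7, k = 1..4. The factors are (2/1) · (3/2) · (4/3) · (5/4) · (3/2) · (4/3) · (5/4) · (6/5) · … (140 factors total). The numerators and denominators telescope so the product is an integer; carrying out the multiplication exactly gives PP(5, 7, 4) = 868489479.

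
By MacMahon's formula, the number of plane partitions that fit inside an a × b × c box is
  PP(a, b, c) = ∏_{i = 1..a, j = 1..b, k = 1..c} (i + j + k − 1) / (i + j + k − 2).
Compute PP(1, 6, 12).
PP(1, 6, 12) = 18564

Evaluate the triple product over i = 1..1, j = 1..6, k = 1..12. The factors are (2/1) · (3/2) · (4/3) · (5/4) · (6/5) · (7/6) · (8/7) · (9/8) · … (72 factors total). The numerators and denominators telescope so the product is an integer; carrying out the multiplication exactly gives PP(1, 6, 12) = 18564.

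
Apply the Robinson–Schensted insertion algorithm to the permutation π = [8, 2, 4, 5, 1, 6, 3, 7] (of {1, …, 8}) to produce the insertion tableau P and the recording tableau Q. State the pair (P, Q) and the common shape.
P = [1, 3, 5, 6, 7] / [2, 4] / [8];  Q = [1, 3, 4, 6, 8] / [2, 7] / [5];  common shape = (5, 2, 1)

Row-insert the values π_1, π_2, … into P one at a time, bumping the leftmost entry strictly greater than the inserted value down to the next row. The recording tableau Q records, in position (i, j), the step at which that cell was added to P.
  Insert 8 (step 1): P = [8];  Q = [1]
  Insert 2 (step 2): P = [2] / [8];  Q = [1] / [2]
  Insert 4 (step 3): P = [2, 4] / [8];  Q = [1, 3] / [2]
  Insert 5 (step 4): P = [2, 4, 5] / [8];  Q = [1, 3, 4] / [2]
  Insert 1 (step 5): P = [1, 4, 5] / [2] / [8];  Q = [1, 3, 4] / [2] / [5]
  Insert 6 (step 6): P = [1, 4, 5, 6] / [2] / [8];  Q = [1, 3, 4, 6] / [2] / [5]
  Insert 3 (step 7): P = [1, 3, 5, 6] / [2, 4] / [8];  Q = [1, 3, 4, 6] / [2, 7] / [5]
  Insert 7 (step 8): P = [1, 3, 5, 6, 7] / [2, 4] / [8];  Q = [1, 3, 4, 6, 8] / [2, 7] / [5]
Final shape: (5, 2, 1).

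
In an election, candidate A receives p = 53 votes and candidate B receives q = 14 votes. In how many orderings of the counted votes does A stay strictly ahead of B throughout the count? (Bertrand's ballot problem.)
Strict-lead orderings = 56964748286160

Total orderings of the 67 votes with 53 for A: C(67, 53) = 97862516286480. By the Bertrand ballot formula (Cycle Lemma / reflection principle), the number of orderings in which A is strictly ahead of B throughout is (p − q)/(p + q) · C(p + q, p) = (53 − 14)/(53 + 14) · 97862516286480 = 56964748286160.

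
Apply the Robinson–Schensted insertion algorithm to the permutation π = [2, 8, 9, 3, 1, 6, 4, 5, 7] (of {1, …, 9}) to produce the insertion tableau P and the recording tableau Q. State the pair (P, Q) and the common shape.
P = [1, 3, 4, 5, 7] / [2, 6] / [8, 9];  Q = [1, 2, 3, 8, 9] / [4, 6] / [5, 7];  common shape = (5, 2, 2)

Row-insert the values π_1, π_2, … into P one at a time, bumping the leftmost entry strictly greater than the inserted value down to the next row. The recording tableau Q records, in position (i, j), the step at which that cell was added to P.
  Insert 2 (step 1): P = [2];  Q = [1]
  Insert 8 (step 2): P = [2, 8];  Q = [1, 2]
  Insert 9 (step 3): P = [2, 8, 9];  Q = [1, 2, 3]
  Insert 3 (step 4): P = [2, 3, 9] / [8];  Q = [1, 2, 3] / [4]
  Insert 1 (step 5): P = [1, 3, 9] / [2] / [8];  Q = [1, 2, 3] / [4] / [5]
  Insert 6 (step 6): P = [1, 3, 6] / [2, 9] / [8];  Q = [1, 2, 3] / [4, 6] / [5]
  Insert 4 (step 7): P = [1, 3, 4] / [2, 6] / [8, 9];  Q = [1, 2, 3] / [4, 6] / [5, 7]
  Insert 5 (step 8): P = [1, 3, 4, 5] / [2, 6] / [8, 9];  Q = [1, 2, 3, 8] / [4, 6] / [5, 7]
  Insert 7 (step 9): P = [1, 3, 4, 5, 7] / [2, 6] / [8, 9];  Q = [1, 2, 3, 8, 9] / [4, 6] / [5, 7]
Final shape: (5, 2, 2).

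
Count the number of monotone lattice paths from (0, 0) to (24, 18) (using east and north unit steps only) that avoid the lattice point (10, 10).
Number of paths = 294617694930

Total paths from (0, 0) to (24, 18): C(42, 24) = 353697121050. Paths through (10, 10): (paths (0, 0) → (10, 10)) × (paths (10, 10) → (24, 18)) = C(20, 10) · C(22, 14) = 184756 · 319770 = 59079426120. Avoidance count = 353697121050 − 59079426120 = 294617694930.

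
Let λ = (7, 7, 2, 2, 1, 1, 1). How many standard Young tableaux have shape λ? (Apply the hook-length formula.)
# SYT of shape (7, 7, 2, 2, 1, 1, 1) = 146241480

Hook-length formula: f^λ = n! / Π hook(c), product over all cells c of the Young diagram. For λ = (7, 7, 2, 2, 1, 1, 1), n = 21 boxes. Hook lengths by row (left-to-right, top-to-bottom): [13, 9, 6, 5, 4, 3, 2]; [12, 8, 5, 4, 3, 2, 1]; [6, 2]; [5, 1]; [3]; [2]; [1]. Product of hooks = 349360128000. So f^λ = 21! / 349360128000 = 51090942171709440000 / 349360128000 = 146241480.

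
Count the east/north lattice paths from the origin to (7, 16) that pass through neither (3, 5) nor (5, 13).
Number of paths = 108237

Inclusion–exclusion. Total paths: C(23, 7) = 245157. Through P₁: C(8, 3)·C(15, 4) = 76440. Through P₂: C(18, 5)·C(5, 2) = 85680. Since P₁ is strictly southwest of P₂, a monotone path through both must visit P₁ then P₂; paths through both = C(8, 3)·C(10, 2)·C(5, 2) = 25200. Avoid both = 245157 − 76440 − 85680 + 25200 = 108237.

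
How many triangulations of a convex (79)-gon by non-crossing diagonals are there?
C_77 = 18793142726809884575211361279087545193250040

These polygon triangulations are counted by the Catalan number C_n = (1/(n + 1)) · C(2n, n). For n = 77: C_77 = (1/78) · C(154, 77) = 1465865132691170996866486179768828525073503120/78 = 18793142726809884575211361279087545193250040.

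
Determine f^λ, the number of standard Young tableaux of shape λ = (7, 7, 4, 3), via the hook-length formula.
# SYT of shape (7, 7, 4, 3) = 90530440

Hook-length formula: f^λ = n! / Π hook(c), product over all cells c of the Young diagram. For λ = (7, 7, 4, 3), n = 21 boxes. Hook lengths by row (left-to-right, top-to-bottom): [10, 9, 8, 6, 4, 3, 2]; [9, 8, 7, 5, 3, 2, 1]; [5, 4, 3, 1]; [3, 2, 1]. Product of hooks = 564350976000. So f^λ = 21! / 564350976000 = 51090942171709440000 / 564350976000 = 90530440.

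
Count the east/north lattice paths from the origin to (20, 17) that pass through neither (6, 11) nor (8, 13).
Number of paths = 15190469070

Inclusion–exclusion. Total paths: C(37, 20) = 15905368710. Through P₁: C(17, 6)·C(20, 14) = 479693760. Through P₂: C(21, 8)·C(16, 12) = 370351800. Since P₁ is strictly southwest of P₂, a monotone path through both must visit P₁ then P₂; paths through both = C(17, 6)·C(4, 2)·C(16, 12) = 135145920. Avoid both = 15905368710 − 479693760 − 370351800 + 135145920 = 15190469070.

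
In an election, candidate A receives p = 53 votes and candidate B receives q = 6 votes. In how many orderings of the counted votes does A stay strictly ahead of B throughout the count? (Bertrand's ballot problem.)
Strict-lead orderings = 35893242

Total orderings of the 59 votes with 53 for A: C(59, 53) = 45057474. By the Bertrand ballot formula (Cycle Lemma / reflection principle), the number of orderings in which A is strictly ahead of B throughout is (p − q)/(p + q) · C(p + q, p) = (53 − 6)/(53 + 6) · 45057474 = 35893242.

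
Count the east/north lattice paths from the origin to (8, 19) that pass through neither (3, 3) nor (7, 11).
Number of paths = 1615779

Inclusion–exclusion. Total paths: C(27, 8) = 2220075. Through P₁: C(6, 3)·C(21, 5) = 406980. Through P₂: C(18, 7)·C(9, 1) = 286416. Since P₁ is strictly southwest of P₂, a monotone path through both must visit P₁ then P₂; paths through both = C(6, 3)·C(12, 4)·C(9, 1) = 89100. Avoid both = 2220075 − 406980 − 286416 + 89100 = 1615779.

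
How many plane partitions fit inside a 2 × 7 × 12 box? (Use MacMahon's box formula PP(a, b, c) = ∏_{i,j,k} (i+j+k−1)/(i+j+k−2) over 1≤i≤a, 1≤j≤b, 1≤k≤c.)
PP(2, 7, 12) = 488259720

Evaluate the triple product over i = 1..2, j = 1..7, k = 1..12. The factors are (2/1) · (3/2) · (4/3) · (5/4) · (6/5) · (7/6) · (8/7) · (9/8) · … (168 factors total). The numerators and denominators telescope so the product is an integer; carrying out the multiplication exactly gives PP(2, 7, 12) = 488259720.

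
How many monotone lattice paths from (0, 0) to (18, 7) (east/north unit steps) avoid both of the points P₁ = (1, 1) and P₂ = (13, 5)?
Number of paths = 175318

Inclusion–exclusion. Total paths: C(25, 18) = 480700. Through P₁: C(2, 1)·C(23, 17) = 201894. Through P₂: C(18, 13)·C(7, 5) = 179928. Since P₁ is strictly southwest of P₂, a monotone path through both must visit P₁ then P₂; paths through both = C(2, 1)·C(16, 12)·C(7, 5) = 76440. Avoid both = 480700 − 201894 − 179928 + 76440 = 175318.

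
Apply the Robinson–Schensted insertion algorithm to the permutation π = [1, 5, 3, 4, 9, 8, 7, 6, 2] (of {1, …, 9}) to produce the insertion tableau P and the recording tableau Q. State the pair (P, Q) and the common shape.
P = [1, 2, 4, 6] / [3, 7] / [5] / [8] / [9];  Q = [1, 2, 4, 5] / [3, 6] / [7] / [8] / [9];  common shape = (4, 2, 1, 1, 1)

Row-insert the values π_1, π_2, … into P one at a time, bumping the leftmost entry strictly greater than the inserted value down to the next row. The recording tableau Q records, in position (i, j), the step at which that cell was added to P.
  Insert 1 (step 1): P = [1];  Q = [1]
  Insert 5 (step 2): P = [1, 5];  Q = [1, 2]
  Insert 3 (step 3): P = [1, 3] / [5];  Q = [1, 2] / [3]
  Insert 4 (step 4): P = [1, 3, 4] / [5];  Q = [1, 2, 4] / [3]
  Insert 9 (step 5): P = [1, 3, 4, 9] / [5];  Q = [1, 2, 4, 5] / [3]
  Insert 8 (step 6): P = [1, 3, 4, 8] / [5, 9];  Q = [1, 2, 4, 5] / [3, 6]
  Insert 7 (step 7): P = [1, 3, 4, 7] / [5, 8] / [9];  Q = [1, 2, 4, 5] / [3, 6] / [7]
  Insert 6 (step 8): P = [1, 3, 4, 6] / [5, 7] / [8] / [9];  Q = [1, 2, 4, 5] / [3, 6] / [7] / [8]
  Insert 2 (step 9): P = [1, 2, 4, 6] / [3, 7] / [5] / [8] / [9];  Q = [1, 2, 4, 5] / [3, 6] / [7] / [8] / [9]
Final shape: (4, 2, 1, 1, 1).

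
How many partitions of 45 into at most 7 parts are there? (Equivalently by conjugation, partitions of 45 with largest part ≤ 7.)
p(45, parts ≤ 7) = 11044

Use the recurrence p(n, m) = p(n, m−1) + p(n−m, m): either the largest part is < m (count p(n, m−1)) or the largest part is exactly m (remove one copy of m, count p(n−m, m)). With p(0, ·) = 1 this gives p(45, parts ≤ 7) = 11044. (By conjugating Young diagrams, this also counts partitions of 45 into at most 7 parts.)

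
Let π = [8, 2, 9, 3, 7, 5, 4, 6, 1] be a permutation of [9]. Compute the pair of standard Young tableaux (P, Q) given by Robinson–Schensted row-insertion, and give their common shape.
P = [1, 3, 4, 6] / [2, 9] / [5] / [7] / [8];  Q = [1, 3, 5, 8] / [2, 4] / [6] / [7] / [9];  common shape = (4, 2, 1, 1, 1)

Row-insert the values π_1, π_2, … into P one at a time, bumping the leftmost entry strictly greater than the inserted value down to the next row. The recording tableau Q records, in position (i, j), the step at which that cell was added to P.
  Insert 8 (step 1): P = [8];  Q = [1]
  Insert 2 (step 2): P = [2] / [8];  Q = [1] / [2]
  Insert 9 (step 3): P = [2, 9] / [8];  Q = [1, 3] / [2]
  Insert 3 (step 4): P = [2, 3] / [8, 9];  Q = [1, 3] / [2, 4]
  Insert 7 (step 5): P = [2, 3, 7] / [8, 9];  Q = [1, 3, 5] / [2, 4]
  Insert 5 (step 6): P = [2, 3, 5] / [7, 9] / [8];  Q = [1, 3, 5] / [2, 4] / [6]
  Insert 4 (step 7): P = [2, 3, 4] / [5, 9] / [7] / [8];  Q = [1, 3, 5] / [2, 4] / [6] / [7]
  Insert 6 (step 8): P = [2, 3, 4, 6] / [5, 9] / [7] / [8];  Q = [1, 3, 5, 8] / [2, 4] / [6] / [7]
  Insert 1 (step 9): P = [1, 3, 4, 6] / [2, 9] / [5] / [7] / [8];  Q = [1, 3, 5, 8] / [2, 4] / [6] / [7] / [9]
Final shape: (4, 2, 1, 1, 1).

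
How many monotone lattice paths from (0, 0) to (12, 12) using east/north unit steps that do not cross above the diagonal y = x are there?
C_12 = 208012

These NE paths below the diagonal are counted by the Catalan number C_n = (1/(n + 1)) · C(2n, n). For n = 12: C_12 = (1/13) · C(24, 12) = 2704156/13 = 208012.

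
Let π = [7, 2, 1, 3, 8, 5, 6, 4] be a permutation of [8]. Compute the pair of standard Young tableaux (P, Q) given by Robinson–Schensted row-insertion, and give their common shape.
P = [1, 3, 4, 6] / [2, 5] / [7, 8];  Q = [1, 4, 5, 7] / [2, 6] / [3, 8];  common shape = (4, 2, 2)

Row-insert the values π_1, π_2, … into P one at a time, bumping the leftmost entry strictly greater than the inserted value down to the next row. The recording tableau Q records, in position (i, j), the step at which that cell was added to P.
  Insert 7 (step 1): P = [7];  Q = [1]
  Insert 2 (step 2): P = [2] / [7];  Q = [1] / [2]
  Insert 1 (step 3): P = [1] / [2] / [7];  Q = [1] / [2] / [3]
  Insert 3 (step 4): P = [1, 3] / [2] / [7];  Q = [1, 4] / [2] / [3]
  Insert 8 (step 5): P = [1, 3, 8] / [2] / [7];  Q = [1, 4, 5] / [2] / [3]
  Insert 5 (step 6): P = [1, 3, 5] / [2, 8] / [7];  Q = [1, 4, 5] / [2, 6] / [3]
  Insert 6 (step 7): P = [1, 3, 5, 6] / [2, 8] / [7];  Q = [1, 4, 5, 7] / [2, 6] / [3]
  Insert 4 (step 8): P = [1, 3, 4, 6] / [2, 5] / [7, 8];  Q = [1, 4, 5, 7] / [2, 6] / [3, 8]
Final shape: (4, 2, 2).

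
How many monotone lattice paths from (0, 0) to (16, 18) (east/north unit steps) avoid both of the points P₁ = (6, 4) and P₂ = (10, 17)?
Number of paths = 1736542275

Inclusion–exclusion. Total paths: C(34, 16) = 2203961430. Through P₁: C(10, 6)·C(24, 10) = 411863760. Through P₂: C(27, 10)·C(7, 6) = 59053995. Since P₁ is strictly southwest of P₂, a monotone path through both must visit P₁ then P₂; paths through both = C(10, 6)·C(17, 4)·C(7, 6) = 3498600. Avoid both = 2203961430 − 411863760 − 59053995 + 3498600 = 1736542275.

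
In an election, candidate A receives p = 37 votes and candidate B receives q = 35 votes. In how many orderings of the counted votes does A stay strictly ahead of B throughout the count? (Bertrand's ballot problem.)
Strict-lead orderings = 11959798385860453492

Total orderings of the 72 votes with 37 for A: C(72, 37) = 430552741890976325712. By the Bertrand ballot formula (Cycle Lemma / reflection principle), the number of orderings in which A is strictly ahead of B throughout is (p − q)/(p + q) · C(p + q, p) = (37 − 35)/(37 + 35) · 430552741890976325712 = 11959798385860453492.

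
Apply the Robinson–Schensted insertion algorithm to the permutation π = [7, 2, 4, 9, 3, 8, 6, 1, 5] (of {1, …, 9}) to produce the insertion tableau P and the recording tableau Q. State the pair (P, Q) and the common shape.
P = [1, 3, 5] / [2, 6] / [4, 8] / [7, 9];  Q = [1, 3, 4] / [2, 6] / [5, 7] / [8, 9];  common shape = (3, 2, 2, 2)

Row-insert the values π_1, π_2, … into P one at a time, bumping the leftmost entry strictly greater than the inserted value down to the next row. The recording tableau Q records, in position (i, j), the step at which that cell was added to P.
  Insert 7 (step 1): P = [7];  Q = [1]
  Insert 2 (step 2): P = [2] / [7];  Q = [1] / [2]
  Insert 4 (step 3): P = [2, 4] / [7];  Q = [1, 3] / [2]
  Insert 9 (step 4): P = [2, 4, 9] / [7];  Q = [1, 3, 4] / [2]
  Insert 3 (step 5): P = [2, 3, 9] / [4] / [7];  Q = [1, 3, 4] / [2] / [5]
  Insert 8 (step 6): P = [2, 3, 8] / [4, 9] / [7];  Q = [1, 3, 4] / [2, 6] / [5]
  Insert 6 (step 7): P = [2, 3, 6] / [4, 8] / [7, 9];  Q = [1, 3, 4] / [2, 6] / [5, 7]
  Insert 1 (step 8): P = [1, 3, 6] / [2, 8] / [4, 9] / [7];  Q = [1, 3, 4] / [2, 6] / [5, 7] / [8]
  Insert 5 (step 9): P = [1, 3, 5] / [2, 6] / [4, 8] / [7, 9];  Q = [1, 3, 4] / [2, 6] / [5, 7] / [8, 9]
Final shape: (3, 2, 2, 2).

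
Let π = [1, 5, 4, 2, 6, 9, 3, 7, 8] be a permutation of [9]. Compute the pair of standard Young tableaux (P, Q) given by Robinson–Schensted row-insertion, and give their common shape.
P = [1, 2, 3, 7, 8] / [4, 6, 9] / [5];  Q = [1, 2, 5, 6, 9] / [3, 7, 8] / [4];  common shape = (5, 3, 1)

Row-insert the values π_1, π_2, … into P one at a time, bumping the leftmost entry strictly greater than the inserted value down to the next row. The recording tableau Q records, in position (i, j), the step at which that cell was added to P.
  Insert 1 (step 1): P = [1];  Q = [1]
  Insert 5 (step 2): P = [1, 5];  Q = [1, 2]
  Insert 4 (step 3): P = [1, 4] / [5];  Q = [1, 2] / [3]
  Insert 2 (step 4): P = [1, 2] / [4] / [5];  Q = [1, 2] / [3] / [4]
  Insert 6 (step 5): P = [1, 2, 6] / [4] / [5];  Q = [1, 2, 5] / [3] / [4]
  Insert 9 (step 6): P = [1, 2, 6, 9] / [4] / [5];  Q = [1, 2, 5, 6] / [3] / [4]
  Insert 3 (step 7): P = [1, 2, 3, 9] / [4, 6] / [5];  Q = [1, 2, 5, 6] / [3, 7] / [4]
  Insert 7 (step 8): P = [1, 2, 3, 7] / [4, 6, 9] / [5];  Q = [1, 2, 5, 6] / [3, 7, 8] / [4]
  Insert 8 (step 9): P = [1, 2, 3, 7, 8] / [4, 6, 9] / [5];  Q = [1, 2, 5, 6, 9] / [3, 7, 8] / [4]
Final shape: (5, 3, 1).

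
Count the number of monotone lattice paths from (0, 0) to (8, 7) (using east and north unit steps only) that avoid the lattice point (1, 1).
Number of paths = 3003

Total paths from (0, 0) to (8, 7): C(15, 8) = 6435. Paths through (1, 1): (paths (0, 0) → (1, 1)) × (paths (1, 1) → (8, 7)) = C(2, 1) · C(13, 7) = 2 · 1716 = 3432. Avoidance count = 6435 − 3432 = 3003.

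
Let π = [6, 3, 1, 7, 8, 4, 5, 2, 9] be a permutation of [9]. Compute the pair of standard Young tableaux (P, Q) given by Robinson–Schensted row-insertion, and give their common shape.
P = [1, 2, 5, 9] / [3, 4, 8] / [6, 7];  Q = [1, 4, 5, 9] / [2, 6, 7] / [3, 8];  common shape = (4, 3, 2)

Row-insert the values π_1, π_2, … into P one at a time, bumping the leftmost entry strictly greater than the inserted value down to the next row. The recording tableau Q records, in position (i, j), the step at which that cell was added to P.
  Insert 6 (step 1): P = [6];  Q = [1]
  Insert 3 (step 2): P = [3] / [6];  Q = [1] / [2]
  Insert 1 (step 3): P = [1] / [3] / [6];  Q = [1] / [2] / [3]
  Insert 7 (step 4): P = [1, 7] / [3] / [6];  Q = [1, 4] / [2] / [3]
  Insert 8 (step 5): P = [1, 7, 8] / [3] / [6];  Q = [1, 4, 5] / [2] / [3]
  Insert 4 (step 6): P = [1, 4, 8] / [3, 7] / [6];  Q = [1, 4, 5] / [2, 6] / [3]
  Insert 5 (step 7): P = [1, 4, 5] / [3, 7, 8] / [6];  Q = [1, 4, 5] / [2, 6, 7] / [3]
  Insert 2 (step 8): P = [1, 2, 5] / [3, 4, 8] / [6, 7];  Q = [1, 4, 5] / [2, 6, 7] / [3, 8]
  Insert 9 (step 9): P = [1, 2, 5, 9] / [3, 4, 8] / [6, 7];  Q = [1, 4, 5, 9] / [2, 6, 7] / [3, 8]
Final shape: (4, 3, 2).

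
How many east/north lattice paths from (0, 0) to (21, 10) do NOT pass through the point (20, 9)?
Number of paths = 24322155

Total paths from (0, 0) to (21, 10): C(31, 21) = 44352165. Paths through (20, 9): (paths (0, 0) → (20, 9)) × (paths (20, 9) → (21, 10)) = C(29, 20) · C(2, 1) = 10015005 · 2 = 20030010. Avoidance count = 44352165 − 20030010 = 24322155.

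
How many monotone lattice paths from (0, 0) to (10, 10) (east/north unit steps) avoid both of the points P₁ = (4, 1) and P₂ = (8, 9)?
Number of paths = 94226

Inclusion–exclusion. Total paths: C(20, 10) = 184756. Through P₁: C(5, 4)·C(15, 6) = 25025. Through P₂: C(17, 8)·C(3, 2) = 72930. Since P₁ is strictly southwest of P₂, a monotone path through both must visit P₁ then P₂; paths through both = C(5, 4)·C(12, 4)·C(3, 2) = 7425. Avoid both = 184756 − 25025 − 72930 + 7425 = 94226.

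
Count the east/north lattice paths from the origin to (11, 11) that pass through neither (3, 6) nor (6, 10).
Number of paths = 566916

Inclusion–exclusion. Total paths: C(22, 11) = 705432. Through P₁: C(9, 3)·C(13, 8) = 108108. Through P₂: C(16, 6)·C(6, 5) = 48048. Since P₁ is strictly southwest of P₂, a monotone path through both must visit P₁ then P₂; paths through both = C(9, 3)·C(7, 3)·C(6, 5) = 17640. Avoid both = 705432 − 108108 − 48048 + 17640 = 566916.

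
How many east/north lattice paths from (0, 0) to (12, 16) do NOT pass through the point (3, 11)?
Number of paths = 29693027

Total paths from (0, 0) to (12, 16): C(28, 12) = 30421755. Paths through (3, 11): (paths (0, 0) → (3, 11)) × (paths (3, 11) → (12, 16)) = C(14, 3) · C(14, 9) = 364 · 2002 = 728728. Avoidance count = 30421755 − 728728 = 29693027.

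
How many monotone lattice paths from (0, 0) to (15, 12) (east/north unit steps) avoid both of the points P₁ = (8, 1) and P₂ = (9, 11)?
Number of paths = 15922417

Inclusion–exclusion. Total paths: C(27, 15) = 17383860. Through P₁: C(9, 8)·C(18, 7) = 286416. Through P₂: C(20, 9)·C(7, 6) = 1175720. Since P₁ is strictly southwest of P₂, a monotone path through both must visit P₁ then P₂; paths through both = C(9, 8)·C(11, 1)·C(7, 6) = 693. Avoid both = 17383860 − 286416 − 1175720 + 693 = 15922417.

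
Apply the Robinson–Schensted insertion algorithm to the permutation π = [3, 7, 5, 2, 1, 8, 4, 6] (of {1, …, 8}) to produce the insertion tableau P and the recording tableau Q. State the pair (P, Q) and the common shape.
P = [1, 4, 6] / [2, 5, 8] / [3] / [7];  Q = [1, 2, 6] / [3, 7, 8] / [4] / [5];  common shape = (3, 3, 1, 1)

Row-insert the values π_1, π_2, … into P one at a time, bumping the leftmost entry strictly greater than the inserted value down to the next row. The recording tableau Q records, in position (i, j), the step at which that cell was added to P.
  Insert 3 (step 1): P = [3];  Q = [1]
  Insert 7 (step 2): P = [3, 7];  Q = [1, 2]
  Insert 5 (step 3): P = [3, 5] / [7];  Q = [1, 2] / [3]
  Insert 2 (step 4): P = [2, 5] / [3] / [7];  Q = [1, 2] / [3] / [4]
  Insert 1 (step 5): P = [1, 5] / [2] / [3] / [7];  Q = [1, 2] / [3] / [4] / [5]
  Insert 8 (step 6): P = [1, 5, 8] / [2] / [3] / [7];  Q = [1, 2, 6] / [3] / [4] / [5]
  Insert 4 (step 7): P = [1, 4, 8] / [2, 5] / [3] / [7];  Q = [1, 2, 6] / [3, 7] / [4] / [5]
  Insert 6 (step 8): P = [1, 4, 6] / [2, 5, 8] / [3] / [7];  Q = [1, 2, 6] / [3, 7, 8] / [4] / [5]
Final shape: (3, 3, 1, 1).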